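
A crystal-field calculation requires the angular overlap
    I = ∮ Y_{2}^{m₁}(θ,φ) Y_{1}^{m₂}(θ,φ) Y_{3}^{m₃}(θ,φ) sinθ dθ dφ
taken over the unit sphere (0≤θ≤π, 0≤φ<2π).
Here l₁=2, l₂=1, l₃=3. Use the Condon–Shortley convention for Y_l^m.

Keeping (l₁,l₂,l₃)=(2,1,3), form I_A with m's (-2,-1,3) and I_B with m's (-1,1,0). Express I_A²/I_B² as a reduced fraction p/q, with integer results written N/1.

Same 2,1,3: normalisation and zero-m 3j drop out of the ratio.
A: Δ: 0! 4! 2! / 7! → 1/105; sum: t=0:+1/48 = 1/48; 3j²(2 1 3; -2 -1 3) = Δ·Π!·Σ² = 1/7  (sign +1)
B: Δ: 0! 4! 2! / 7! → 1/105; sum: t=0:+1/12 = 1/12; 3j²(2 1 3; -1 1 0) = Δ·Π!·Σ² = 1/35  (sign -1)
I_A²/I_B² = (1/7)/(1/35) = 5/1

5/1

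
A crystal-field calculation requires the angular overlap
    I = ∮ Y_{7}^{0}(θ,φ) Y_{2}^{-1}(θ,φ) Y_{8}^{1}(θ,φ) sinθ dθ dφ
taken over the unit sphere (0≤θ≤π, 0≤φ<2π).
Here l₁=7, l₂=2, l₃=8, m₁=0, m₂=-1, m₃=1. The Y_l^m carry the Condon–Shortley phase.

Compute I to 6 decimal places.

0.000000

Σlᵢ=17 odd — θ-integrand is odd under cosθ→−cosθ; I=0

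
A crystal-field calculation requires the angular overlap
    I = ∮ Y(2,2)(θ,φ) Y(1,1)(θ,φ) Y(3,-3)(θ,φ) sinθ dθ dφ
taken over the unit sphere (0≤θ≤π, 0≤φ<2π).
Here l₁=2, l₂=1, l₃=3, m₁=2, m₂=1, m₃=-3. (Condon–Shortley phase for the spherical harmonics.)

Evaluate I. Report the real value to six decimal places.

Checks pass: Σm=0; 6 even; l₃=3∈[1,3].
(2·2+1)(2·1+1)(2·3+1) = 105
Δ: 0! 4! 2! / 7! → 1/105
sum: t=0:+1/4 = 1/4
3j²(2 1 3; 0 0 0) = Δ·Π!·Σ² = 3/35  (sign -1)
sum: t=0:+1/48 = 1/48
3j²(2 1 3; 2 1 -3) = Δ·Π!·Σ² = 1/7  (sign +1)
combine: 4πI² = 105·3/35·1/7 = 9/7
take √, sign -1: I = -0.31986543

-0.319865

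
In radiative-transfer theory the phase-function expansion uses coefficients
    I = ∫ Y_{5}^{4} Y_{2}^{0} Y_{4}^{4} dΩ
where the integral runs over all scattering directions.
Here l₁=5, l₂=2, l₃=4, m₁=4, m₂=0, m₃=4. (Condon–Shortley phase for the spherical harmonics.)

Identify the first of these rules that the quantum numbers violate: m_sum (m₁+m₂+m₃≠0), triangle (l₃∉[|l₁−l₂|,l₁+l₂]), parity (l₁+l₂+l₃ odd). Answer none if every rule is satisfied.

m_sum

m₁+m₂+m₃ = 4 + 0 + 4 = 8  ✗
triangle: |5−2|=3 ≤ l₃=4 ≤ 5+2=7
parity: l₁+l₂+l₃ = 11 is odd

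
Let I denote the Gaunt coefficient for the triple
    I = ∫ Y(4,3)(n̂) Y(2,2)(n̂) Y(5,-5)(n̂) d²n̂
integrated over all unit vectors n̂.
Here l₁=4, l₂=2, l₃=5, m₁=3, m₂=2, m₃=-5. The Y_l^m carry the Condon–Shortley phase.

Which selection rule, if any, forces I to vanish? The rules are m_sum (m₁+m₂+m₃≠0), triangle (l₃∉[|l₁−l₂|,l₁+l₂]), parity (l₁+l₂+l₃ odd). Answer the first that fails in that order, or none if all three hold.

m₁+m₂+m₃ = 3 + 2 − 5 = 0  ✓
triangle: |4−2|=2 ≤ l₃=5 ≤ 4+2=6  ✓
parity: l₁+l₂+l₃ = 11 is odd  ✗

parity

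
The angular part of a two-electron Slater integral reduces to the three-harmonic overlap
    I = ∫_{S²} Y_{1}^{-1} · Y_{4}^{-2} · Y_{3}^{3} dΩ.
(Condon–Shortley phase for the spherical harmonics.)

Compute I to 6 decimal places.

m-sum 0 ✓  L=8 even ✓  3≤3≤5 ✓
Π(2lᵢ+1) = 3×9×7 = 189
triangle coeff Δ(1,4,3) = 1/252
Σ_t [1,1]: t=1:−1/36 = -1/36
(3j)²=4/63 [(1 4 3; 0 0 0)], sign=+1
Σ_t [2,2]: t=2:+1/1440 = 1/1440
(3j)²=1/252 [(1 4 3; -1 -2 3)], sign=+1
⇒ 4πI² = 1/21
I = (+1)√(1/21/(4π)) = 0.06155813

0.061558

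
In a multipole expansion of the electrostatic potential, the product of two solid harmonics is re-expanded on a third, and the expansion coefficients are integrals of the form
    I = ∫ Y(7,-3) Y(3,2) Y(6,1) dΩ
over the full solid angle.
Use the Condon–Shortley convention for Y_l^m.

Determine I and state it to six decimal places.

0.023482

Rules hold: Σm=0, L=16 even, 4≤6≤10.
N = 15·7·13 = 1365
Δ = 4!·10!·2!/17! = 1/2042040
Racah Σ t=1..3: t=1:−1/207360 t=2:+1/57600 t=3:−1/207360 = 1/129600
⇒ 3j(7 3 6; 0 0 0)² = 168/12155, sgn +1
Racah Σ t=3..4: t=3:−1/362880 t=4:+1/414720 = -1/2903040
⇒ 3j(7 3 6; -3 2 1)² = 25/68068, sgn +1
4πI² = N·(3j₀)²·(3jₘ)² = 3150/454597
I = +1·√(0.00692921/4π) = 0.02348211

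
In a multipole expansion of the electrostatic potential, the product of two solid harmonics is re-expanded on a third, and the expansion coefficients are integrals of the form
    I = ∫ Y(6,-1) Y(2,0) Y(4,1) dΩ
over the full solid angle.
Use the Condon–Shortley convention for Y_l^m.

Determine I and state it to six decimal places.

-0.230476

Checks pass: Σm=0; 12 even; l₃=4∈[4,8].
(2·6+1)(2·2+1)(2·4+1) = 585
Δ: 4! 8! 0! / 13! → 1/6435
sum: t=2:+1/2304 = 1/2304
3j²(6 2 4; 0 0 0) = Δ·Π!·Σ² = 5/143  (sign +1)
sum: t=2:+1/2880 = 1/2880
3j²(6 2 4; -1 0 1) = Δ·Π!·Σ² = 14/429  (sign -1)
combine: 4πI² = 585·5/143·14/429 = 1050/1573
take √, sign -1: I = -0.23047581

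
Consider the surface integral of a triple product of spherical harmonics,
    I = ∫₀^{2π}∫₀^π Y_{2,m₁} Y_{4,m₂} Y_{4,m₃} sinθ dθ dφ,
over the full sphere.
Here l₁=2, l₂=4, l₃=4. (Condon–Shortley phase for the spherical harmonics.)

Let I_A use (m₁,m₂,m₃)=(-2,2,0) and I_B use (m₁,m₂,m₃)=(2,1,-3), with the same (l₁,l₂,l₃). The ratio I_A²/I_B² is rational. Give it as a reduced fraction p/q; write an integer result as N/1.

10/7

l's match ⇒ only the (l;m) 3-j factors differ between A and B.
A: triangle coeff Δ(2,4,4) = 1/13860; Σ_t [2,2]: t=2:+1/192 = 1/192; (3j)²=3/77 [(2 4 4; -2 2 0)], sign=+1
B: triangle coeff Δ(2,4,4) = 1/13860; Σ_t [0,0]: t=0:+1/480 = 1/480; (3j)²=3/110 [(2 4 4; 2 1 -3)], sign=-1
I_A²/I_B² = (3/77)/(3/110) = 10/7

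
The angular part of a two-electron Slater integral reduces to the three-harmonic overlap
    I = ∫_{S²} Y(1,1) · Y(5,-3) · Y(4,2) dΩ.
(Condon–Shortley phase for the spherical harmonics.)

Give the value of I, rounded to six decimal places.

-0.259847

Rules hold: Σm=0, L=10 even, 4≤4≤6.
N = 3·11·9 = 297
Δ = 2!·0!·8!/11! = 1/495
Racah Σ t=1..1: t=1:−1/576 = -1/576
⇒ 3j(1 5 4; 0 0 0)² = 5/99, sgn -1
Racah Σ t=0..0: t=0:+1/2880 = 1/2880
⇒ 3j(1 5 4; 1 -3 2)² = 28/495, sgn +1
4πI² = N·(3j₀)²·(3jₘ)² = 28/33
I = -1·√(0.848485/4π) = -0.25984664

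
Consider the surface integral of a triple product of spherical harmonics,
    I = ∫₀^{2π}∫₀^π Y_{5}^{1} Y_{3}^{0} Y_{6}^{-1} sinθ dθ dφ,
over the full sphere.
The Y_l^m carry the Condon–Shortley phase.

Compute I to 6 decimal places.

-0.123080

Rules hold: Σm=0, L=14 even, 2≤6≤8.
N = 11·7·13 = 1001
Δ = 2!·8!·4!/15! = 1/675675
Racah Σ t=0..2: t=0:+1/8640 t=1:−1/2304 t=2:+1/8640 = -7/34560
⇒ 3j(5 3 6; 0 0 0)² = 7/429, sgn -1
Racah Σ t=0..2: t=0:+1/6912 t=1:−1/2880 t=2:+1/17280 = -1/6912
⇒ 3j(5 3 6; 1 0 -1)² = 5/429, sgn +1
4πI² = N·(3j₀)²·(3jₘ)² = 245/1287
I = -1·√(0.190365/4π) = -0.12308038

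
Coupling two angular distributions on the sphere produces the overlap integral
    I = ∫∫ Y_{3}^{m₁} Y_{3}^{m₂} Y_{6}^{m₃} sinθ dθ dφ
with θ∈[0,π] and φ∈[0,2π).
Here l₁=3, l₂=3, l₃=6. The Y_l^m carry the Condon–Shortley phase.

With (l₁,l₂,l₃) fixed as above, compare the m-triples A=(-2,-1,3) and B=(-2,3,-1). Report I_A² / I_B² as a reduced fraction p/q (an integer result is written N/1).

Same 3,3,6: normalisation and zero-m 3j drop out of the ratio.
A: Δ: 0! 6! 6! / 13! → 1/12012; sum: t=0:+1/5760 = 1/5760; 3j²(3 3 6; -2 -1 3) = Δ·Π!·Σ² = 9/286  (sign -1)
B: Δ: 0! 6! 6! / 13! → 1/12012; sum: t=0:+1/86400 = 1/86400; 3j²(3 3 6; -2 3 -1) = Δ·Π!·Σ² = 1/1716  (sign -1)
I_A²/I_B² = (9/286)/(1/1716) = 54/1

54/1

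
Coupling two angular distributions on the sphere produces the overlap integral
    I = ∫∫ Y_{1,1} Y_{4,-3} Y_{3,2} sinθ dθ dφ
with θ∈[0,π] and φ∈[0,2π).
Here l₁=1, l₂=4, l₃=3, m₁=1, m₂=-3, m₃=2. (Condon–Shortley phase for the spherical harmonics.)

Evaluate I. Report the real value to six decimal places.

-0.282095

Rules hold: Σm=0, L=8 even, 3≤3≤5.
N = 3·9·7 = 189
Δ = 2!·0!·6!/9! = 1/252
Racah Σ t=1..1: t=1:−1/36 = -1/36
⇒ 3j(1 4 3; 0 0 0)² = 4/63, sgn +1
Racah Σ t=0..0: t=0:+1/240 = 1/240
⇒ 3j(1 4 3; 1 -3 2)² = 1/12, sgn -1
4πI² = N·(3j₀)²·(3jₘ)² = 1/1
I = -1·√(1/4π) = -0.28209479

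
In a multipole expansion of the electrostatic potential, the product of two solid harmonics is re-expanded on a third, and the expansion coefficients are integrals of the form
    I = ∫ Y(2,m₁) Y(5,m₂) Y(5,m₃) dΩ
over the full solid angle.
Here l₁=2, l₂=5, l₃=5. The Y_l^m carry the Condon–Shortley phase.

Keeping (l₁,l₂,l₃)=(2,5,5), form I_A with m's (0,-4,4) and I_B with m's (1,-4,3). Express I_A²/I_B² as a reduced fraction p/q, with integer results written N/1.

12/49

l's match ⇒ only the (l;m) 3-j factors differ between A and B.
A: triangle coeff Δ(2,5,5) = 1/38610; Σ_t [0,1]: t=0:+1/20160 t=1:−1/40320 = 1/40320; (3j)²=6/715 [(2 5 5; 0 -4 4)], sign=-1
B: triangle coeff Δ(2,5,5) = 1/38610; Σ_t [0,1]: t=0:+1/10080 t=1:−1/80640 = 1/11520; (3j)²=49/1430 [(2 5 5; 1 -4 3)], sign=+1
I_A²/I_B² = (6/715)/(49/1430) = 12/49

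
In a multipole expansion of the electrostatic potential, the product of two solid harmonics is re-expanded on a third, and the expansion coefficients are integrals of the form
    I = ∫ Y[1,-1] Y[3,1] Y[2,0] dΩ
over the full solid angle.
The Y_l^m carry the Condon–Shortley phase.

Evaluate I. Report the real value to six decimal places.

Checks pass: Σm=0; 6 even; l₃=2∈[2,4].
(2·1+1)(2·3+1)(2·2+1) = 105
Δ: 2! 0! 4! / 7! → 1/105
sum: t=1:−1/4 = -1/4
3j²(1 3 2; 0 0 0) = Δ·Π!·Σ² = 3/35  (sign -1)
sum: t=2:+1/8 = 1/8
3j²(1 3 2; -1 1 0) = Δ·Π!·Σ² = 2/35  (sign +1)
combine: 4πI² = 105·3/35·2/35 = 18/35
take √, sign -1: I = -0.20230066

-0.202301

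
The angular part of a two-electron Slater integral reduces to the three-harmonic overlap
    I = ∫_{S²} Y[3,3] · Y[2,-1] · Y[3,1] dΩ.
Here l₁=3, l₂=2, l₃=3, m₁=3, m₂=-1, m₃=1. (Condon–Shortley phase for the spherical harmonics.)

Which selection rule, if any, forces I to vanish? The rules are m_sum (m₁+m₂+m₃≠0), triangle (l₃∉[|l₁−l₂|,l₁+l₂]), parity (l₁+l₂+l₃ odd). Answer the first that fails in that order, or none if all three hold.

m_sum

azimuthal sum: 3 − 1 + 1 = 3  ✗
1 ≤ 3 ≤ 5 (triangle on l)
L = 3 + 2 + 3 = 8 (even)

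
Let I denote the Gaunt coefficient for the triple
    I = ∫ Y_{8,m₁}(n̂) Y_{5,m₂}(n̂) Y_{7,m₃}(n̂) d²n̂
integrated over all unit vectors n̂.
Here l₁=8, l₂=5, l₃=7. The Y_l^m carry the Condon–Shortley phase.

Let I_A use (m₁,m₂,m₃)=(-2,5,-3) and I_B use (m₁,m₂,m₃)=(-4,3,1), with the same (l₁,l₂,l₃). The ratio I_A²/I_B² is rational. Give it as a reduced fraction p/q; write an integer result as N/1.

l's match ⇒ only the (l;m) 3-j factors differ between A and B.
A: triangle coeff Δ(8,5,7) = 1/814773960; Σ_t [6,6]: t=6:+1/298598400 = 1/298598400; (3j)²=525/46189 [(8 5 7; -2 5 -3)], sign=+1
B: triangle coeff Δ(8,5,7) = 1/814773960; Σ_t [4,6]: t=4:+1/92897280 t=5:−1/21772800 t=6:+1/49766400 = -1/66355200; (3j)²=63/8398 [(8 5 7; -4 3 1)], sign=-1
I_A²/I_B² = (525/46189)/(63/8398) = 50/33

50/33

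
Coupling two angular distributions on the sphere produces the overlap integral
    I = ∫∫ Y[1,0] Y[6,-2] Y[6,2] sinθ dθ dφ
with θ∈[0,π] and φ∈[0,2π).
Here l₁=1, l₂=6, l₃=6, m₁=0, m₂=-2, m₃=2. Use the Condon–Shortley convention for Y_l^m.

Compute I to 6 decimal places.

0.000000

l₁+l₂+l₃=13 is odd: 3j(l;000)=0 ⇒ I=0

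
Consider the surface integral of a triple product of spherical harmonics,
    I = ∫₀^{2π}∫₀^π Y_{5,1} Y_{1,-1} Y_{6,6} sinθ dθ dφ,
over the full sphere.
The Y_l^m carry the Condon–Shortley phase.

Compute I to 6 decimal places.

Σmᵢ = 6 ≠ 0, so the φ-integral vanishes; I = 0

0.000000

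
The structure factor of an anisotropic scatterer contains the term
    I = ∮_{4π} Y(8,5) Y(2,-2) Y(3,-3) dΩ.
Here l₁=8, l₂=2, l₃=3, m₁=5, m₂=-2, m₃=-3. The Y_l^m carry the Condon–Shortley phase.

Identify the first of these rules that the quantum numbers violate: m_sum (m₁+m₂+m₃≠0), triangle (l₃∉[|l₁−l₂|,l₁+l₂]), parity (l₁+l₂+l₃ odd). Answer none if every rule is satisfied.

Σmᵢ = 0  ✓
l₃∈[|l₁−l₂|,l₁+l₂]=[6,10], have l₃=3  ✗
Σlᵢ = 13 ⇒ odd

triangle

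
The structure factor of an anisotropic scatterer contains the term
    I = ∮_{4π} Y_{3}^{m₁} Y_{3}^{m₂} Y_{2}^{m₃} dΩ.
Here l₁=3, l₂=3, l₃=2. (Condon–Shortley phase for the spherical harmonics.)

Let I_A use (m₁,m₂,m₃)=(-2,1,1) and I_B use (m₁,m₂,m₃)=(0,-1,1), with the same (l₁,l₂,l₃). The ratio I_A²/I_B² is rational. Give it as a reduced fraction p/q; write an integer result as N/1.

Shared (l₁,l₂,l₃)=(3,3,2): N and (l;000)² cancel in I_A²/I_B².
A: Δ = 4!·2!·2!/9! = 1/3780; Racah Σ t=3..4: t=3:−1/12 t=4:+1/48 = -1/16; ⇒ 3j(3 3 2; -2 1 1)² = 1/28, sgn +1
B: Δ = 4!·2!·2!/9! = 1/3780; Racah Σ t=1..2: t=1:−1/12 t=2:+1/8 = 1/24; ⇒ 3j(3 3 2; 0 -1 1)² = 1/210, sgn -1
I_A²/I_B² = (1/28)/(1/210) = 15/2

15/2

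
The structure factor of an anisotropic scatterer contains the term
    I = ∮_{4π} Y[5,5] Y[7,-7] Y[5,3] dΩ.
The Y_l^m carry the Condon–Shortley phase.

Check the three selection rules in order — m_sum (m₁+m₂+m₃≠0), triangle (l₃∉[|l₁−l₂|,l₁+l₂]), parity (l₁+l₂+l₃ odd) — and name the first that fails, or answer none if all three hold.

azimuthal sum: 5 − 7 + 3 = 1  ✗
2 ≤ 5 ≤ 12 (triangle on l)
L = 5 + 7 + 5 = 17 (odd)

m_sum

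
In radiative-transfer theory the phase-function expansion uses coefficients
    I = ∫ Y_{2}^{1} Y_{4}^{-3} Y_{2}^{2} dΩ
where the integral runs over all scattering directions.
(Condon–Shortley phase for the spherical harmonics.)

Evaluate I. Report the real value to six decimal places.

-0.238414

Rules hold: Σm=0, L=8 even, 2≤2≤6.
N = 5·9·5 = 225
Δ = 4!·0!·4!/9! = 1/630
Racah Σ t=2..2: t=2:+1/16 = 1/16
⇒ 3j(2 4 2; 0 0 0)² = 2/35, sgn +1
Racah Σ t=1..1: t=1:−1/144 = -1/144
⇒ 3j(2 4 2; 1 -3 2)² = 1/18, sgn -1
4πI² = N·(3j₀)²·(3jₘ)² = 5/7
I = -1·√(0.714286/4π) = -0.23841361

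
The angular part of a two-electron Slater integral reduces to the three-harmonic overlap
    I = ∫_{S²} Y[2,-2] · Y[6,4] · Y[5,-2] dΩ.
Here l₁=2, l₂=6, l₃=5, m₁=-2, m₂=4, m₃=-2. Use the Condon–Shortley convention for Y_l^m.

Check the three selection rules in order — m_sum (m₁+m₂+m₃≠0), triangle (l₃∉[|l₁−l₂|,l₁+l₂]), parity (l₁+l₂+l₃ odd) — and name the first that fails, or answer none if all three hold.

parity

azimuthal sum: -2 + 4 − 2 = 0  ✓
4 ≤ 5 ≤ 8 (triangle on l)  ✓
L = 2 + 6 + 5 = 13 (odd)  ✗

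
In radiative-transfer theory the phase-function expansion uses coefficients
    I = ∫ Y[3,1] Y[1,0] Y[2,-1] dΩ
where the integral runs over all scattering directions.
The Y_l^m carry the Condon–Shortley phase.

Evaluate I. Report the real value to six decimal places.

Checks pass: Σm=0; 6 even; l₃=2∈[2,4].
(2·3+1)(2·1+1)(2·2+1) = 105
Δ: 2! 4! 0! / 7! → 1/105
sum: t=1:−1/4 = -1/4
3j²(3 1 2; 0 0 0) = Δ·Π!·Σ² = 3/35  (sign -1)
sum: t=1:−1/6 = -1/6
3j²(3 1 2; 1 0 -1) = Δ·Π!·Σ² = 8/105  (sign +1)
combine: 4πI² = 105·3/35·8/105 = 24/35
take √, sign -1: I = -0.23359668

-0.233597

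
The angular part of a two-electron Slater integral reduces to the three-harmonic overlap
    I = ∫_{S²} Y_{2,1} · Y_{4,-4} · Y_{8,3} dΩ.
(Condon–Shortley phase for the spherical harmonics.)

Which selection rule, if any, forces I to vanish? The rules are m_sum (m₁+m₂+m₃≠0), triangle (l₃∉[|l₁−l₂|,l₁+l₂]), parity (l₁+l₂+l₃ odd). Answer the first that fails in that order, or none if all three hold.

Σmᵢ = 0  ✓
l₃∈[|l₁−l₂|,l₁+l₂]=[2,6], have l₃=8  ✗
Σlᵢ = 14 ⇒ even

triangle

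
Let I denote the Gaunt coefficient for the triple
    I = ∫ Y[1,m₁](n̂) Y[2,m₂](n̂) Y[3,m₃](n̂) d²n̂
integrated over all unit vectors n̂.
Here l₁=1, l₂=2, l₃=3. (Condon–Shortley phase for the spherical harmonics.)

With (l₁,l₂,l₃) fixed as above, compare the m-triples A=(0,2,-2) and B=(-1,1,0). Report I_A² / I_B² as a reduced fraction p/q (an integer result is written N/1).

5/3

l's match ⇒ only the (l;m) 3-j factors differ between A and B.
A: triangle coeff Δ(1,2,3) = 1/105; Σ_t [0,0]: t=0:+1/24 = 1/24; (3j)²=1/21 [(1 2 3; 0 2 -2)], sign=-1
B: triangle coeff Δ(1,2,3) = 1/105; Σ_t [0,0]: t=0:+1/12 = 1/12; (3j)²=1/35 [(1 2 3; -1 1 0)], sign=-1
I_A²/I_B² = (1/21)/(1/35) = 5/3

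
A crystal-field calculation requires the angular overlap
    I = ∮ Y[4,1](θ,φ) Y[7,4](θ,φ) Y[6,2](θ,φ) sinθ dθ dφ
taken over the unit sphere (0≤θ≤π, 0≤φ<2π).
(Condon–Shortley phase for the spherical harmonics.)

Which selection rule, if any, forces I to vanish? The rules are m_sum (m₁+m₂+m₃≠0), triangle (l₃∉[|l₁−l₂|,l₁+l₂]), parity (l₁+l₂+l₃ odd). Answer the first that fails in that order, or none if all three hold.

azimuthal sum: 1 + 4 + 2 = 7  ✗
3 ≤ 6 ≤ 11 (triangle on l)
L = 4 + 7 + 6 = 17 (odd)

m_sum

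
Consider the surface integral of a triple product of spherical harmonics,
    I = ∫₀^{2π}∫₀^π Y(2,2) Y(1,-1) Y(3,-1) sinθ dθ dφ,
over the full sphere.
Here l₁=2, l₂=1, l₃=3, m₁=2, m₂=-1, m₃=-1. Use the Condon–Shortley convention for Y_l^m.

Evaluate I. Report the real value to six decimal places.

Checks pass: Σm=0; 6 even; l₃=3∈[1,3].
(2·2+1)(2·1+1)(2·3+1) = 105
Δ: 0! 4! 2! / 7! → 1/105
sum: t=0:+1/4 = 1/4
3j²(2 1 3; 0 0 0) = Δ·Π!·Σ² = 3/35  (sign -1)
sum: t=0:+1/48 = 1/48
3j²(2 1 3; 2 -1 -1) = Δ·Π!·Σ² = 1/105  (sign +1)
combine: 4πI² = 105·3/35·1/105 = 3/35
take √, sign -1: I = -0.08258890

-0.082589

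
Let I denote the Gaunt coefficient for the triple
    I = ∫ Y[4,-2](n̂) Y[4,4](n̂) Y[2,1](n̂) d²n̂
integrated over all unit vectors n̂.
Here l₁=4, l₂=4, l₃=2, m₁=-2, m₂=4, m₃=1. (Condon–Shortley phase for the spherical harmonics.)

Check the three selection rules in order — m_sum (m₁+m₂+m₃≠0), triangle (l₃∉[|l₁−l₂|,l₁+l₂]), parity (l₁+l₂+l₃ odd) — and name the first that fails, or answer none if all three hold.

Σmᵢ = 3  ✗
l₃∈[|l₁−l₂|,l₁+l₂]=[0,8], have l₃=2
Σlᵢ = 10 ⇒ even

m_sum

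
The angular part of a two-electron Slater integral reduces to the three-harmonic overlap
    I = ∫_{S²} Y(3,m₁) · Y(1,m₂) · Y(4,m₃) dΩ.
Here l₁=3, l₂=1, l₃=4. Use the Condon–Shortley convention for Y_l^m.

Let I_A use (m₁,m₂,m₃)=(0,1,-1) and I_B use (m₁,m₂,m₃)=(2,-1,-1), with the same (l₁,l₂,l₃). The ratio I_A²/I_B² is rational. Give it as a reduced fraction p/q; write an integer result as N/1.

10/3

l's match ⇒ only the (l;m) 3-j factors differ between A and B.
A: triangle coeff Δ(3,1,4) = 1/252; Σ_t [0,0]: t=0:+1/72 = 1/72; (3j)²=5/126 [(3 1 4; 0 1 -1)], sign=-1
B: triangle coeff Δ(3,1,4) = 1/252; Σ_t [0,0]: t=0:+1/240 = 1/240; (3j)²=1/84 [(3 1 4; 2 -1 -1)], sign=-1
I_A²/I_B² = (5/126)/(1/84) = 10/3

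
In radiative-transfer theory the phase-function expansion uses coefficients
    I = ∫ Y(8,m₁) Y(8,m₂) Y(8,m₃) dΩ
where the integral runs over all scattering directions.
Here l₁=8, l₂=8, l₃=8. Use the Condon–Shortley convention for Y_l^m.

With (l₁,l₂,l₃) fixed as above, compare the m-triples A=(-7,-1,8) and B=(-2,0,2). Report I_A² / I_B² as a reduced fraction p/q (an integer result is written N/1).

Shared (l₁,l₂,l₃)=(8,8,8): N and (l;000)² cancel in I_A²/I_B².
A: Δ = 8!·8!·8!/25! = 1/236637794250; Racah Σ t=7..7: t=7:−1/8193540096000 = -1/8193540096000; ⇒ 3j(8 8 8; -7 -1 8)² = 117/37145, sgn -1
B: Δ = 8!·8!·8!/25! = 1/236637794250; Racah Σ t=2..8: t=2:+1/83607552000 t=3:−1/2612736000 t=4:+1/477757440 t=5:−1/373248000 t=6:+1/1194393600 t=7:−1/18289152000 t=8:+1/2341011456000 = -407/2341011456000; ⇒ 3j(8 8 8; -2 0 2)² = 1369/965770, sgn -1
I_A²/I_B² = (117/37145)/(1369/965770) = 3042/1369

3042/1369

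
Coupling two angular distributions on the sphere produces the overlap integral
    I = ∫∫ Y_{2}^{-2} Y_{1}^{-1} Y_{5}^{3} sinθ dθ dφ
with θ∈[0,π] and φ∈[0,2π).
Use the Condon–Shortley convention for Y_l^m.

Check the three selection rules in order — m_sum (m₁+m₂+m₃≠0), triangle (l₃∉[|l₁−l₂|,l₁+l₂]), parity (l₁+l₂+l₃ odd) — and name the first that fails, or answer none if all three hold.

triangle

m₁+m₂+m₃ = -2 − 1 + 3 = 0  ✓
triangle: |2−1|=1 ≤ l₃=5 ≤ 2+1=3  ✗
parity: l₁+l₂+l₃ = 8 is even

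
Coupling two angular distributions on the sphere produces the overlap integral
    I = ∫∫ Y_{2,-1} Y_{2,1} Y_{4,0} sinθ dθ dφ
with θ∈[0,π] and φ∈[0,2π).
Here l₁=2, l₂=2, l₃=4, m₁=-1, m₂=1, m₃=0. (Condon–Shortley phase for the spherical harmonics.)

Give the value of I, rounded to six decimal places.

m-sum 0 ✓  L=8 even ✓  0≤4≤4 ✓
Π(2lᵢ+1) = 5×5×9 = 225
triangle coeff Δ(2,2,4) = 1/630
Σ_t [0,0]: t=0:+1/16 = 1/16
(3j)²=2/35 [(2 2 4; 0 0 0)], sign=+1
Σ_t [0,0]: t=0:+1/36 = 1/36
(3j)²=8/315 [(2 2 4; -1 1 0)], sign=+1
⇒ 4πI² = 16/49
I = (+1)√(16/49/(4π)) = 0.16119702

0.161197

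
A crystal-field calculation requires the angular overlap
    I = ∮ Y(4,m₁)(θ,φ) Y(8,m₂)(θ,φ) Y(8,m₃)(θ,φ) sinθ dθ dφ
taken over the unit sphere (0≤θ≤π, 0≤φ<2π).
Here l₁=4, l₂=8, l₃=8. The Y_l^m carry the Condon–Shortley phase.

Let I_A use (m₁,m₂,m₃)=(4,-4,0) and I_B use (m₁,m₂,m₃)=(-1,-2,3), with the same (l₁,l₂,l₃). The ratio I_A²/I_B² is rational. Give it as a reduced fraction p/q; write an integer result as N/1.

l's match ⇒ only the (l;m) 3-j factors differ between A and B.
A: triangle coeff Δ(4,8,8) = 1/185175900; Σ_t [0,0]: t=0:+1/557383680 = 1/557383680; (3j)²=55/4199 [(4 8 8; 4 -4 0)], sign=+1
B: triangle coeff Δ(4,8,8) = 1/185175900; Σ_t [1,4]: t=1:−1/87091200 t=2:+1/23224320 t=3:−1/52254720 t=4:+1/1045094400 = 1/74649600; (3j)²=110/12597 [(4 8 8; -1 -2 3)], sign=-1
I_A²/I_B² = (55/4199)/(110/12597) = 3/2

3/2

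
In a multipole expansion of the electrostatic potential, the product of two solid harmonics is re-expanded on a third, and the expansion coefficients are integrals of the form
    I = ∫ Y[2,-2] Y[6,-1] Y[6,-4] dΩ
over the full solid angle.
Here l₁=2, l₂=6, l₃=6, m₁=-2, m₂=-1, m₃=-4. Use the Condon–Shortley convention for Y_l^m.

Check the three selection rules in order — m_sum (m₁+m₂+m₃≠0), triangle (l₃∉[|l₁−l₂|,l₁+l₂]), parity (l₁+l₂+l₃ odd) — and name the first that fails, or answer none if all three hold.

m_sum

azimuthal sum: -2 − 1 − 4 = -7  ✗
4 ≤ 6 ≤ 8 (triangle on l)
L = 2 + 6 + 6 = 14 (even)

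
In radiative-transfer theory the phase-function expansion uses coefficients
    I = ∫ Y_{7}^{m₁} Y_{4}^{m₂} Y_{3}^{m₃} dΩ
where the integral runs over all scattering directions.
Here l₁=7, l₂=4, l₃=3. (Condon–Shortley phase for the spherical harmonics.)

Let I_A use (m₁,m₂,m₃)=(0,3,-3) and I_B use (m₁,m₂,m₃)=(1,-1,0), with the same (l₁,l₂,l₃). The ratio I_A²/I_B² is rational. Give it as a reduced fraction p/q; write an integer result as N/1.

1/160

Same 7,4,3: normalisation and zero-m 3j drop out of the ratio.
A: Δ: 8! 6! 0! / 15! → 1/45045; sum: t=7:−1/3628800 = -1/3628800; 3j²(7 4 3; 0 3 -3) = Δ·Π!·Σ² = 1/6435  (sign -1)
B: Δ: 8! 6! 0! / 15! → 1/45045; sum: t=3:−1/25920 = -1/25920; 3j²(7 4 3; 1 -1 0) = Δ·Π!·Σ² = 32/1287  (sign +1)
I_A²/I_B² = (1/6435)/(32/1287) = 1/160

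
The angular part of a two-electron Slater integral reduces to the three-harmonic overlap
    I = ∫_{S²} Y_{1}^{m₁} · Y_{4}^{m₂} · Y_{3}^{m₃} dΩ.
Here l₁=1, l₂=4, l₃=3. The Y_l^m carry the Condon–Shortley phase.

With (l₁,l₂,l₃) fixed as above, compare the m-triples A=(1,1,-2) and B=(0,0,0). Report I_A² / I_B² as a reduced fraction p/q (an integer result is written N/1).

Shared (l₁,l₂,l₃)=(1,4,3): N and (l;000)² cancel in I_A²/I_B².
A: Δ = 2!·0!·6!/9! = 1/252; Racah Σ t=0..0: t=0:+1/240 = 1/240; ⇒ 3j(1 4 3; 1 1 -2)² = 1/84, sgn -1
B: Δ = 2!·0!·6!/9! = 1/252; Racah Σ t=1..1: t=1:−1/36 = -1/36; ⇒ 3j(1 4 3; 0 0 0)² = 4/63, sgn +1
I_A²/I_B² = (1/84)/(4/63) = 3/16

3/16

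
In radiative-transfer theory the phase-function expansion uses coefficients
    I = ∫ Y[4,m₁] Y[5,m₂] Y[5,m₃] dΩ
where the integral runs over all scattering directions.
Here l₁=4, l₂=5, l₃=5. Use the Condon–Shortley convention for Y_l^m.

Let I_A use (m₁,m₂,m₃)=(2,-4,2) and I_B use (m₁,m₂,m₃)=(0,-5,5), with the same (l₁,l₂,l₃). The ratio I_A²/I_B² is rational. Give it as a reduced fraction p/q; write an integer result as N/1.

Same 4,5,5: normalisation and zero-m 3j drop out of the ratio.
A: Δ: 4! 4! 6! / 15! → 1/3153150; sum: t=0:+1/11520 t=1:−1/25920 = 1/20736; 3j²(4 5 5; 2 -4 2) = Δ·Π!·Σ² = 5/429  (sign -1)
B: Δ: 4! 4! 6! / 15! → 1/3153150; sum: t=0:+1/414720 = 1/414720; 3j²(4 5 5; 0 -5 5) = Δ·Π!·Σ² = 2/143  (sign +1)
I_A²/I_B² = (5/429)/(2/143) = 5/6

5/6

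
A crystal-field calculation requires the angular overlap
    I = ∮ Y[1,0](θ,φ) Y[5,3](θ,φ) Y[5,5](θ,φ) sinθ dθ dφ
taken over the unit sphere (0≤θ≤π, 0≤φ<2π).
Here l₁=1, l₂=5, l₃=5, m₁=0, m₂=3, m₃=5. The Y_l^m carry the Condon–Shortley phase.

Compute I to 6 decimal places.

0.000000

m-sum = 0 + 3 + 5 = 8 ≠ 0 ⇒ I = 0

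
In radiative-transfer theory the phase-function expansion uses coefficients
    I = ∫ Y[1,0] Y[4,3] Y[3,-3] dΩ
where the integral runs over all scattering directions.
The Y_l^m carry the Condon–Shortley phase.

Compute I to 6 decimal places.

-0.162868

Rules hold: Σm=0, L=8 even, 3≤3≤5.
N = 3·9·7 = 189
Δ = 2!·0!·6!/9! = 1/252
Racah Σ t=1..1: t=1:−1/36 = -1/36
⇒ 3j(1 4 3; 0 0 0)² = 4/63, sgn +1
Racah Σ t=1..1: t=1:−1/720 = -1/720
⇒ 3j(1 4 3; 0 3 -3)² = 1/36, sgn -1
4πI² = N·(3j₀)²·(3jₘ)² = 1/3
I = -1·√(0.333333/4π) = -0.16286750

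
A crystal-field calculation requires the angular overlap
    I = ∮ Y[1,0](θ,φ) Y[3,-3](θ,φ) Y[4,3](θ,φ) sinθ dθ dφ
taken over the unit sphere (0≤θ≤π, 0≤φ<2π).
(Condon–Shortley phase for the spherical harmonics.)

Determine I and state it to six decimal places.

Checks pass: Σm=0; 8 even; l₃=4∈[2,4].
(2·1+1)(2·3+1)(2·4+1) = 189
Δ: 0! 2! 6! / 9! → 1/252
sum: t=0:+1/36 = 1/36
3j²(1 3 4; 0 0 0) = Δ·Π!·Σ² = 4/63  (sign +1)
sum: t=0:+1/720 = 1/720
3j²(1 3 4; 0 -3 3) = Δ·Π!·Σ² = 1/36  (sign -1)
combine: 4πI² = 189·4/63·1/36 = 1/3
take √, sign -1: I = -0.16286750

-0.162868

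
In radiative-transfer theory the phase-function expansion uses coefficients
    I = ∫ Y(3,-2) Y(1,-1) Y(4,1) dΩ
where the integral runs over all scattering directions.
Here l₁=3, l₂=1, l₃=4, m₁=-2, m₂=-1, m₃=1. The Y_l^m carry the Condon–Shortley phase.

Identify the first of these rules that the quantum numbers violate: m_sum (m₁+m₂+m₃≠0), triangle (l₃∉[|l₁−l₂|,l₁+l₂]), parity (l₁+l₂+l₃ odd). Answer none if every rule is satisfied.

m₁+m₂+m₃ = -2 − 1 + 1 = -2  ✗
triangle: |3−1|=2 ≤ l₃=4 ≤ 3+1=4
parity: l₁+l₂+l₃ = 8 is even

m_sum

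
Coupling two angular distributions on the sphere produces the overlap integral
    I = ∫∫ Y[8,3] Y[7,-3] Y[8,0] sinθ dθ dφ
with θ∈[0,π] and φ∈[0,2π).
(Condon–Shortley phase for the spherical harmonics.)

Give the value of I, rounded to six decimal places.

L=23 odd ⇒ parity kills the (l;000) factor ⇒ I = 0

0.000000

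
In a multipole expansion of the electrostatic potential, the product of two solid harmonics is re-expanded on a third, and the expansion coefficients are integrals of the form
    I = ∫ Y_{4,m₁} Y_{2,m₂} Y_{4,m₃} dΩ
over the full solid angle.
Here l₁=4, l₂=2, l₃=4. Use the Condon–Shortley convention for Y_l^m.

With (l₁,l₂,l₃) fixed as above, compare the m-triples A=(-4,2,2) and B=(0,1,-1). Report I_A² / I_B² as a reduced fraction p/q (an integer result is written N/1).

Shared (l₁,l₂,l₃)=(4,2,4): N and (l;000)² cancel in I_A²/I_B².
A: Δ = 2!·6!·2!/11! = 1/13860; Racah Σ t=2..2: t=2:+1/2880 = 1/2880; ⇒ 3j(4 2 4; -4 2 2)² = 2/165, sgn +1
B: Δ = 2!·6!·2!/11! = 1/13860; Racah Σ t=1..2: t=1:−1/72 t=2:+1/96 = -1/288; ⇒ 3j(4 2 4; 0 1 -1)² = 1/462, sgn +1
I_A²/I_B² = (2/165)/(1/462) = 28/5

28/5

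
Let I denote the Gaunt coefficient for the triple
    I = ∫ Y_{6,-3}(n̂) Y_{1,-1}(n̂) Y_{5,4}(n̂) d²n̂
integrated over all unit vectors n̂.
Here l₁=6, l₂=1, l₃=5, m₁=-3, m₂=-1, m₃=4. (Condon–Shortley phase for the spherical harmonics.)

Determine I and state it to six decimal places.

-0.070770

Rules hold: Σm=0, L=12 even, 5≤5≤7.
N = 13·3·11 = 429
Δ = 2!·10!·0!/13! = 1/858
Racah Σ t=1..1: t=1:−1/14400 = -1/14400
⇒ 3j(6 1 5; 0 0 0)² = 6/143, sgn +1
Racah Σ t=0..0: t=0:+1/725760 = 1/725760
⇒ 3j(6 1 5; -3 -1 4)² = 1/286, sgn -1
4πI² = N·(3j₀)²·(3jₘ)² = 9/143
I = -1·√(0.0629371/4π) = -0.07076985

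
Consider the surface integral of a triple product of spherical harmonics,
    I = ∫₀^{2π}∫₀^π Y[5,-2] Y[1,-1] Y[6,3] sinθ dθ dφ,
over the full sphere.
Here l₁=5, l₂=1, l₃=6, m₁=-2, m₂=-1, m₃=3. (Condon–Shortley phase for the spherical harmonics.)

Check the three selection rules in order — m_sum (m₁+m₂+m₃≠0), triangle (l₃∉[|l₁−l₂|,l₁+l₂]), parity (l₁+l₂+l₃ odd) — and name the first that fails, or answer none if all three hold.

none

m₁+m₂+m₃ = -2 − 1 + 3 = 0  ✓
triangle: |5−1|=4 ≤ l₃=6 ≤ 5+1=6  ✓
parity: l₁+l₂+l₃ = 12 is even  ✓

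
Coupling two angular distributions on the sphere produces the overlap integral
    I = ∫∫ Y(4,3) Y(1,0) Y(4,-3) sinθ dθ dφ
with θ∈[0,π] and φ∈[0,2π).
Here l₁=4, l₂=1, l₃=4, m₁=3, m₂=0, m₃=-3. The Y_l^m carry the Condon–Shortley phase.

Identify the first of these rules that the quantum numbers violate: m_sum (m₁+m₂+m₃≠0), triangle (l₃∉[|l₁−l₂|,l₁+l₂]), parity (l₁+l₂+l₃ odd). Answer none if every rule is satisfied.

parity

m₁+m₂+m₃ = 3 + 0 − 3 = 0  ✓
triangle: |4−1|=3 ≤ l₃=4 ≤ 4+1=5  ✓
parity: l₁+l₂+l₃ = 9 is odd  ✗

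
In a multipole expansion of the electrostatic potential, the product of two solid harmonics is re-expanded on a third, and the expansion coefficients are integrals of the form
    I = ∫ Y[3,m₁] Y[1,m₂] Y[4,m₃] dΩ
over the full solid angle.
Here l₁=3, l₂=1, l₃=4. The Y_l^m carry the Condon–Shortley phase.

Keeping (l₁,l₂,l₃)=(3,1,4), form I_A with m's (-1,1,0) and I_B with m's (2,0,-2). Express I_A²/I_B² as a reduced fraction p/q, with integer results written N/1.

1/2

Same 3,1,4: normalisation and zero-m 3j drop out of the ratio.
A: Δ: 0! 6! 2! / 9! → 1/252; sum: t=0:+1/96 = 1/96; 3j²(3 1 4; -1 1 0) = Δ·Π!·Σ² = 1/42  (sign +1)
B: Δ: 0! 6! 2! / 9! → 1/252; sum: t=0:+1/120 = 1/120; 3j²(3 1 4; 2 0 -2) = Δ·Π!·Σ² = 1/21  (sign +1)
I_A²/I_B² = (1/42)/(1/21) = 1/2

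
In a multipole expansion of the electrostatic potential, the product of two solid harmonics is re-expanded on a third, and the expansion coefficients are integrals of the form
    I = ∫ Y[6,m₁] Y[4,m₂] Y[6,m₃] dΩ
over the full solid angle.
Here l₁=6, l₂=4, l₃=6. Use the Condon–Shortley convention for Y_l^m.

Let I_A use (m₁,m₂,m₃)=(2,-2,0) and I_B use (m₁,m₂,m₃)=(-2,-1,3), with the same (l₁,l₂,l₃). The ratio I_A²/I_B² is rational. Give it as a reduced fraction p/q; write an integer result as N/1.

1694/2535

Same 6,4,6: normalisation and zero-m 3j drop out of the ratio.
A: Δ: 4! 8! 4! / 17! → 1/15315300; sum: t=0:+1/55296 t=1:−1/25920 t=2:+1/138240 = -11/829440; 3j²(6 4 6; 2 -2 0) = Δ·Π!·Σ² = 11/1326  (sign -1)
B: Δ: 4! 8! 4! / 17! → 1/15315300; sum: t=0:+1/5806080 t=1:−1/120960 t=2:+1/34560 t=3:−1/103680 = 13/1161216; 3j²(6 4 6; -2 -1 3) = Δ·Π!·Σ² = 65/5236  (sign -1)
I_A²/I_B² = (11/1326)/(65/5236) = 1694/2535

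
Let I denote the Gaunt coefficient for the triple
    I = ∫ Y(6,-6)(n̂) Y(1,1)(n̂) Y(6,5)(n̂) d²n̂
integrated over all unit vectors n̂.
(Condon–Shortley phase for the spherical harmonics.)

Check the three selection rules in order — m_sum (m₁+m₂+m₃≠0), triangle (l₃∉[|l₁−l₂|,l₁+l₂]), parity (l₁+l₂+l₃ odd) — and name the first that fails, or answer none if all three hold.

parity

azimuthal sum: -6 + 1 + 5 = 0  ✓
5 ≤ 6 ≤ 7 (triangle on l)  ✓
L = 6 + 1 + 6 = 13 (odd)  ✗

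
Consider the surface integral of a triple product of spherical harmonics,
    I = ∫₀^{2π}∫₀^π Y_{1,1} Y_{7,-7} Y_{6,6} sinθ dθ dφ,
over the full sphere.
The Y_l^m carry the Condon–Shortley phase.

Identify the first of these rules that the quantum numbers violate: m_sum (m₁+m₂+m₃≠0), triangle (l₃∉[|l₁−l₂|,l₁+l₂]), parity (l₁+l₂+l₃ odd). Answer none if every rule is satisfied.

none

m₁+m₂+m₃ = 1 − 7 + 6 = 0  ✓
triangle: |1−7|=6 ≤ l₃=6 ≤ 1+7=8  ✓
parity: l₁+l₂+l₃ = 14 is even  ✓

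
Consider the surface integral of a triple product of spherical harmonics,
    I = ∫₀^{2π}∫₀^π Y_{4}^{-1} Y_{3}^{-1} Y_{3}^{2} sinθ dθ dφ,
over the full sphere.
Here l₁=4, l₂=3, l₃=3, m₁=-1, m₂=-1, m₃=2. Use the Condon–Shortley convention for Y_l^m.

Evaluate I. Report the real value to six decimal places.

0.145070

m-sum 0 ✓  L=10 even ✓  1≤3≤7 ✓
Π(2lᵢ+1) = 9×7×7 = 441
triangle coeff Δ(4,3,3) = 1/34650
Σ_t [1,3]: t=1:−1/72 t=2:+1/16 t=3:−1/72 = 5/144
(3j)²=2/77 [(4 3 3; 0 0 0)], sign=-1
Σ_t [1,2]: t=1:−1/144 t=2:+1/48 = 1/72
(3j)²=16/693 [(4 3 3; -1 -1 2)], sign=-1
⇒ 4πI² = 32/121
I = (+1)√(32/121/(4π)) = 0.14506992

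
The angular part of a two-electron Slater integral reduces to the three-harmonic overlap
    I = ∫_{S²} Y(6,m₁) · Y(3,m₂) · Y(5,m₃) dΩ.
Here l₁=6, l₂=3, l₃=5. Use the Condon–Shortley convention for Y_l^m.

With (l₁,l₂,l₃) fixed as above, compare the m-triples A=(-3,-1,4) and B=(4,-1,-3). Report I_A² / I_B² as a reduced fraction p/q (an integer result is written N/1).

Shared (l₁,l₂,l₃)=(6,3,5): N and (l;000)² cancel in I_A²/I_B².
A: Δ = 4!·8!·2!/15! = 1/675675; Racah Σ t=1..2: t=1:−1/241920 t=2:+1/40320 = 1/48384; ⇒ 3j(6 3 5; -3 -1 4)² = 24/1001, sgn -1
B: Δ = 4!·8!·2!/15! = 1/675675; Racah Σ t=0..2: t=0:+1/69120 t=1:−1/30240 t=2:+1/322560 = -1/64512; ⇒ 3j(6 3 5; 4 -1 -3)² = 10/1001, sgn -1
I_A²/I_B² = (24/1001)/(10/1001) = 12/5

12/5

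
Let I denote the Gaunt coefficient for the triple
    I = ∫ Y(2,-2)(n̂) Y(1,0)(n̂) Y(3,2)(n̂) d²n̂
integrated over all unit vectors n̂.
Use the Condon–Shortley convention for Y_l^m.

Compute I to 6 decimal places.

Rules hold: Σm=0, L=6 even, 1≤3≤3.
N = 5·3·7 = 105
Δ = 0!·4!·2!/7! = 1/105
Racah Σ t=0..0: t=0:+1/4 = 1/4
⇒ 3j(2 1 3; 0 0 0)² = 3/35, sgn -1
Racah Σ t=0..0: t=0:+1/24 = 1/24
⇒ 3j(2 1 3; -2 0 2)² = 1/21, sgn -1
4πI² = N·(3j₀)²·(3jₘ)² = 3/7
I = +1·√(0.428571/4π) = 0.18467439

0.184674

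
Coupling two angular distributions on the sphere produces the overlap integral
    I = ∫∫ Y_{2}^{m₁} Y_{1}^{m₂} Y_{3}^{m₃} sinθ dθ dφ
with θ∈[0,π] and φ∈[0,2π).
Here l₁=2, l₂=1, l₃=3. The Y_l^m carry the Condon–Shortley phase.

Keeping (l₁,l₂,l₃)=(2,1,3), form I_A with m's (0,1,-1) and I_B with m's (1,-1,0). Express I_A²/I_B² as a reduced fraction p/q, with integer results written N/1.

2/1

l's match ⇒ only the (l;m) 3-j factors differ between A and B.
A: triangle coeff Δ(2,1,3) = 1/105; Σ_t [0,0]: t=0:+1/8 = 1/8; (3j)²=2/35 [(2 1 3; 0 1 -1)], sign=+1
B: triangle coeff Δ(2,1,3) = 1/105; Σ_t [0,0]: t=0:+1/12 = 1/12; (3j)²=1/35 [(2 1 3; 1 -1 0)], sign=-1
I_A²/I_B² = (2/35)/(1/35) = 2/1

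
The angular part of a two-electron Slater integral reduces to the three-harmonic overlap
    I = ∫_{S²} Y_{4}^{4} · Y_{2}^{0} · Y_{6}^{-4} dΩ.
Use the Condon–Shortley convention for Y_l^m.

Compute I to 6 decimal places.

Rules hold: Σm=0, L=12 even, 2≤6≤6.
N = 9·5·13 = 585
Δ = 0!·8!·4!/13! = 1/6435
Racah Σ t=0..0: t=0:+1/2304 = 1/2304
⇒ 3j(4 2 6; 0 0 0)² = 5/143, sgn +1
Racah Σ t=0..0: t=0:+1/161280 = 1/161280
⇒ 3j(4 2 6; 4 0 -4)² = 1/143, sgn +1
4πI² = N·(3j₀)²·(3jₘ)² = 225/1573
I = +1·√(0.143039/4π) = 0.10668957

0.106690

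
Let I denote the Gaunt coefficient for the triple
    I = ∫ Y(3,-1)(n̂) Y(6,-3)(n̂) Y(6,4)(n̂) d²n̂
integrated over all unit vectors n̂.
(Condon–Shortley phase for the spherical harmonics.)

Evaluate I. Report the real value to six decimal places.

Σlᵢ=15 odd — θ-integrand is odd under cosθ→−cosθ; I=0

0.000000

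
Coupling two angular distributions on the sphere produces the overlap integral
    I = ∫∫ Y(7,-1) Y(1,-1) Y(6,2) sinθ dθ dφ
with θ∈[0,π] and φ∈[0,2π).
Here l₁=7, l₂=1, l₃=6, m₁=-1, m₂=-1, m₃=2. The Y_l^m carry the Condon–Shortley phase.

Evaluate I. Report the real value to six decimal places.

-0.135514

Rules hold: Σm=0, L=14 even, 6≤6≤8.
N = 15·3·13 = 585
Δ = 2!·12!·0!/15! = 1/1365
Racah Σ t=1..1: t=1:−1/518400 = -1/518400
⇒ 3j(7 1 6; 0 0 0)² = 7/195, sgn -1
Racah Σ t=0..0: t=0:+1/1935360 = 1/1935360
⇒ 3j(7 1 6; -1 -1 2)² = 1/91, sgn +1
4πI² = N·(3j₀)²·(3jₘ)² = 3/13
I = -1·√(0.230769/4π) = -0.13551395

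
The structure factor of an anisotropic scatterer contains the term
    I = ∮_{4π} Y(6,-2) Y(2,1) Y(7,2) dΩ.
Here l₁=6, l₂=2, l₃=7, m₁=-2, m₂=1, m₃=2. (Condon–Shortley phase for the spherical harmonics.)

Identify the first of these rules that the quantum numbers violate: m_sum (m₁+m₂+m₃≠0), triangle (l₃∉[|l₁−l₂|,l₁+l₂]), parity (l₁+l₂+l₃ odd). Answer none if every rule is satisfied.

m₁+m₂+m₃ = -2 + 1 + 2 = 1  ✗
triangle: |6−2|=4 ≤ l₃=7 ≤ 6+2=8
parity: l₁+l₂+l₃ = 15 is odd

m_sum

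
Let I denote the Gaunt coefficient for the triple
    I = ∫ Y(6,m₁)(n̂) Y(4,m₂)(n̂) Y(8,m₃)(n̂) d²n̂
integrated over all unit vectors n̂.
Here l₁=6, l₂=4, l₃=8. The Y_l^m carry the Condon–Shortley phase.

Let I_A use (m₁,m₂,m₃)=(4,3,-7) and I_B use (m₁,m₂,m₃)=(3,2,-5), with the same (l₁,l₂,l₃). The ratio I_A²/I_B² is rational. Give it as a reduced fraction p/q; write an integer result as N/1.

2401/2187

l's match ⇒ only the (l;m) 3-j factors differ between A and B.
A: triangle coeff Δ(6,4,8) = 1/23279256; Σ_t [1,2]: t=1:−1/261273600 t=2:+1/870912000 = -1/373248000; (3j)²=343/23256 [(6 4 8; 4 3 -7)], sign=+1
B: triangle coeff Δ(6,4,8) = 1/23279256; Σ_t [0,2]: t=0:+1/43545600 t=1:−1/9676800 t=2:+1/34836480 = -1/19353600; (3j)²=243/18088 [(6 4 8; 3 2 -5)], sign=+1
I_A²/I_B² = (343/23256)/(243/18088) = 2401/2187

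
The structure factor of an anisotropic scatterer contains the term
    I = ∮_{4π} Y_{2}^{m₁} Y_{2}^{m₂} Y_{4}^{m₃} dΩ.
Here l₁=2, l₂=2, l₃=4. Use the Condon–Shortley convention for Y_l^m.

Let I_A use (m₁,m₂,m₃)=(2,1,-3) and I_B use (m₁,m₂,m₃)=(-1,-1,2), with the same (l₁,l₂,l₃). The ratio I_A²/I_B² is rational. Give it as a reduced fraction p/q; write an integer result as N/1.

7/8

Same 2,2,4: normalisation and zero-m 3j drop out of the ratio.
A: Δ: 0! 4! 4! / 9! → 1/630; sum: t=0:+1/144 = 1/144; 3j²(2 2 4; 2 1 -3) = Δ·Π!·Σ² = 1/18  (sign -1)
B: Δ: 0! 4! 4! / 9! → 1/630; sum: t=0:+1/36 = 1/36; 3j²(2 2 4; -1 -1 2) = Δ·Π!·Σ² = 4/63  (sign +1)
I_A²/I_B² = (1/18)/(4/63) = 7/8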